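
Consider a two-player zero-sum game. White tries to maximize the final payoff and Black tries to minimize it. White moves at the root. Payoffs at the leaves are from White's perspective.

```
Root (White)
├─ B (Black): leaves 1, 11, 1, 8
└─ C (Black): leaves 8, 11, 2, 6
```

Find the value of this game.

2

B (Black): min(1, 11, 1, 8) = 1
C (Black): min(8, 11, 2, 6) = 2
Root (White): max(1, 2) = 2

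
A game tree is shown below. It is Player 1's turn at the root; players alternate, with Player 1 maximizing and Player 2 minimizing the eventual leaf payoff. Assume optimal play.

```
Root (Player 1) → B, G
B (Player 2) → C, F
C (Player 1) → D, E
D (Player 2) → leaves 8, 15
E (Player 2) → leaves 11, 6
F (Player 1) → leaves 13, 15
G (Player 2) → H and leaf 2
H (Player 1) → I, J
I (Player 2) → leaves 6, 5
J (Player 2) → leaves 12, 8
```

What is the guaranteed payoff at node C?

8

D: min(8, 15) = 8
E: min(11, 6) = 6
C: max(8, 6) = 8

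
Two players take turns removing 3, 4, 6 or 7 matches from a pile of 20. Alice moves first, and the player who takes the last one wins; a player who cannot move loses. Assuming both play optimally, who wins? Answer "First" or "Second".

Mark each pile size as W (mover wins) or L (mover loses):
i:   0  1  2  3  4  5  6  7  8  9 10 11 12 13 14 15 16 17 18 19 20
     L  L  L  W  W  W  W  W  W  W  L  L  L  W  W  W  W  W  W  W  L
Position 20 is L, so the second player wins.

Second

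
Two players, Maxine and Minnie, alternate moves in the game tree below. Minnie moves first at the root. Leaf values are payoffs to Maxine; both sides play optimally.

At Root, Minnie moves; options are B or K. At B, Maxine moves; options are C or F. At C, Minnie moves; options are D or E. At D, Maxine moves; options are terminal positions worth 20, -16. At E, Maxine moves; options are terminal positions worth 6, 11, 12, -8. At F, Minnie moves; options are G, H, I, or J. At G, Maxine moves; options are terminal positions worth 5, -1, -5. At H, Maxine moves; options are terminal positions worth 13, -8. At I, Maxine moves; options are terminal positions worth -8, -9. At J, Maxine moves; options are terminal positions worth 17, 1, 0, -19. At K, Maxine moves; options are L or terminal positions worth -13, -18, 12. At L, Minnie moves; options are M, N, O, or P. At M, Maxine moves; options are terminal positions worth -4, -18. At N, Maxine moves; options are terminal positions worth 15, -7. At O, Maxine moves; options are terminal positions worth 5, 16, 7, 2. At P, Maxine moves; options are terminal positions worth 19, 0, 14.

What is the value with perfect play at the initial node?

12

D (Maxine): max(20, -16) = 20
E (Maxine): max(6, 11, 12, -8) = 12
C (Minnie): min(20, 12) = 12
G (Maxine): max(5, -1, -5) = 5
H (Maxine): max(13, -8) = 13
I (Maxine): max(-8, -9) = -8
J (Maxine): max(17, 1, 0, -19) = 17
F (Minnie): min(5, 13, -8, 17) = -8
B (Maxine): max(12, -8) = 12
M (Maxine): max(-4, -18) = -4
N (Maxine): max(15, -7) = 15
O (Maxine): max(5, 16, 7, 2) = 16
P (Maxine): max(19, 0, 14) = 19
L (Minnie): min(-4, 15, 16, 19) = -4
K (Maxine): max(-4, -13, -18, 12) = 12
Root (Minnie): min(12, 12) = 12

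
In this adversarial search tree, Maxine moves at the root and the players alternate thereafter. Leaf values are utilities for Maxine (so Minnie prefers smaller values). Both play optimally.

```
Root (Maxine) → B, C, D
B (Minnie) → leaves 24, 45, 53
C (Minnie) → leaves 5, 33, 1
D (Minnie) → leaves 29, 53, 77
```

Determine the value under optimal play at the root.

29

B (Minnie): min(24, 45, 53) = 24
C (Minnie): min(5, 33, 1) = 1
D (Minnie): min(29, 53, 77) = 29
Root (Maxine): max(24, 1, 29) = 29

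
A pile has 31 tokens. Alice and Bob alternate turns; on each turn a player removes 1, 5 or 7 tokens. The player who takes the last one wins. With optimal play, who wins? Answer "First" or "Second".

First

Positions where the player to move wins (W) vs loses (L):
i:   0  1  2  3  4  5  6  7  8  9 10 11 12 13 14 15 16 17 18 19 20 21 22 23 24 25 26 27 28 29 30 31
     L  W  L  W  L  W  L  W  L  W  L  W  L  W  L  W  L  W  L  W  L  W  L  W  L  W  L  W  L  W  L  W
Position 31 is W, so the first player wins.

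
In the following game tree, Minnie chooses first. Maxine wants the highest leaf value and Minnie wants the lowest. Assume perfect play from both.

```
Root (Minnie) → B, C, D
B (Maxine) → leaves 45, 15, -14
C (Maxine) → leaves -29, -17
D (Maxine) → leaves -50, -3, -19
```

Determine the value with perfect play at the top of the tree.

-17

B (Maxine): max(45, 15, -14) = 45
C (Maxine): max(-29, -17) = -17
D (Maxine): max(-50, -3, -19) = -3
Root (Minnie): min(45, -17, -3) = -17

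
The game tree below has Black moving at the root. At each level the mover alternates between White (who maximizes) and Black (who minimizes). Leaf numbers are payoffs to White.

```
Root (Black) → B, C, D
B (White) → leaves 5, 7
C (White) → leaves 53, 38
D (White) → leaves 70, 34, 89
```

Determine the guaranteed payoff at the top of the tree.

B (White): max(5, 7) = 7
C (White): max(53, 38) = 53
D (White): max(70, 34, 89) = 89
Root (Black): min(7, 53, 89) = 7

7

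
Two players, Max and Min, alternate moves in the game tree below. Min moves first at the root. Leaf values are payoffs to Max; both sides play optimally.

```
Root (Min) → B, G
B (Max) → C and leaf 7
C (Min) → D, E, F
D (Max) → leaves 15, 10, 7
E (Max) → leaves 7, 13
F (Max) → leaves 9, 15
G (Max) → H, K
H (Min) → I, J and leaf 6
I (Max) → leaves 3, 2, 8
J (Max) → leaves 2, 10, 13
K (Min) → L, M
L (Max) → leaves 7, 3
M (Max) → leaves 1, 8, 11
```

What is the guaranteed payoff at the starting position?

7

D (Max): max(15, 10, 7) = 15
E (Max): max(7, 13) = 13
F (Max): max(9, 15) = 15
C (Min): min(15, 13, 15) = 13
B (Max): max(13, 7) = 13
I (Max): max(3, 2, 8) = 8
J (Max): max(2, 10, 13) = 13
H (Min): min(8, 13, 6) = 6
L (Max): max(7, 3) = 7
M (Max): max(1, 8, 11) = 11
K (Min): min(7, 11) = 7
G (Max): max(6, 7) = 7
Root (Min): min(13, 7) = 7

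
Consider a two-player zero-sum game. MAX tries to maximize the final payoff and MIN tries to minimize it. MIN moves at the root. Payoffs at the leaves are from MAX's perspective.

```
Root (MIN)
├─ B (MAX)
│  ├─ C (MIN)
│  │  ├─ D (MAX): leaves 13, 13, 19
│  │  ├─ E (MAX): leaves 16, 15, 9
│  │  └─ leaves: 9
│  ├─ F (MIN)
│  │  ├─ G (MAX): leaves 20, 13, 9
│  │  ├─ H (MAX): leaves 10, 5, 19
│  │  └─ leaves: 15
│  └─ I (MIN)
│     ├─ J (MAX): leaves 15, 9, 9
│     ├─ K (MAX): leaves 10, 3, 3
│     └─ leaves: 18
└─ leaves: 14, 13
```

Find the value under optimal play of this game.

13

D (MAX): max(13, 13, 19) = 19
E (MAX): max(16, 15, 9) = 16
C (MIN): min(19, 16, 9) = 9
G (MAX): max(20, 13, 9) = 20
H (MAX): max(10, 5, 19) = 19
F (MIN): min(20, 19, 15) = 15
J (MAX): max(15, 9, 9) = 15
K (MAX): max(10, 3, 3) = 10
I (MIN): min(15, 10, 18) = 10
B (MAX): max(9, 15, 10) = 15
Root (MIN): min(15, 14, 13) = 13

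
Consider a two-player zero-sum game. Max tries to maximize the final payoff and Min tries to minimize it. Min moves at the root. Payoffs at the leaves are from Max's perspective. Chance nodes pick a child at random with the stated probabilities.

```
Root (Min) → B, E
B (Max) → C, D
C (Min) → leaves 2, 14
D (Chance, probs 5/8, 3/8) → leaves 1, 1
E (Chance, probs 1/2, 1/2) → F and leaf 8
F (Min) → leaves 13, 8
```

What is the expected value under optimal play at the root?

2

C (Min): min(2, 14) = 2
D (Chance): 5/8·1 + 3/8·1 = 1
B (Max): max(2, 1) = 2
F (Min): min(13, 8) = 8
E (Chance): 1/2·8 + 1/2·8 = 8
Root (Min): min(2, 8) = 2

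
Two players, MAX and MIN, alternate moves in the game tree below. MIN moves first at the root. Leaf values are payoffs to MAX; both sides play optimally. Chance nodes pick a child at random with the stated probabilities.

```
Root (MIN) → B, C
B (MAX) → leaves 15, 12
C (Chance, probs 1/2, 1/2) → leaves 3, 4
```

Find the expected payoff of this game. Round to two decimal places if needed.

3.5

B (MAX): max(15, 12) = 15
C (Chance): 1/2·3 + 1/2·4 = 3.5
Root (MIN): min(15, 3.5) = 3.5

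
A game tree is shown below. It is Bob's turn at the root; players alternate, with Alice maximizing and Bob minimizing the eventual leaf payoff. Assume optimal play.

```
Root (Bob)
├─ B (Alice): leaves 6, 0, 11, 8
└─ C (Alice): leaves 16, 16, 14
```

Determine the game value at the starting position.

11

B (Alice): max(6, 0, 11, 8) = 11
C (Alice): max(16, 16, 14) = 16
Root (Bob): min(11, 16) = 11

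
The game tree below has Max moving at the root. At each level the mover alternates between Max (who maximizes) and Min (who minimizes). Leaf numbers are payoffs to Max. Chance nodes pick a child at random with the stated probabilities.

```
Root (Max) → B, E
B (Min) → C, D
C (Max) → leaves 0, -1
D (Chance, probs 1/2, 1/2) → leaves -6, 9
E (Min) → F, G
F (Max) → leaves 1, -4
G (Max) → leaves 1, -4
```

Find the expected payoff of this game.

1

C (Max): max(0, -1) = 0
D (Chance): 1/2·-6 + 1/2·9 = 1.5
B (Min): min(0, 1.5) = 0
F (Max): max(1, -4) = 1
G (Max): max(1, -4) = 1
E (Min): min(1, 1) = 1
Root (Max): max(0, 1) = 1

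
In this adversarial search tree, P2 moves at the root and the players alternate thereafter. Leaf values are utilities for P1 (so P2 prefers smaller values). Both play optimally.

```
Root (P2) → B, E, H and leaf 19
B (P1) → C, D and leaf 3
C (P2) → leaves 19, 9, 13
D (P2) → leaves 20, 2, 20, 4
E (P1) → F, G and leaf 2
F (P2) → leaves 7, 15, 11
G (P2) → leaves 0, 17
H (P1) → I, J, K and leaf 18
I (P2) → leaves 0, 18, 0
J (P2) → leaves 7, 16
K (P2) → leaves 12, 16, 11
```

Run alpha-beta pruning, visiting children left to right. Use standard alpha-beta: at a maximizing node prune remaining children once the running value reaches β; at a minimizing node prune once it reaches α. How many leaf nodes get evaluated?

17

C [α=-∞,β=+∞]: v=9
D [α=9,β=+∞]: v=2 after child 2 ≤ α → α-cutoff, skip 2
B [α=-∞,β=+∞]: v=9
F [α=-∞,β=9]: v=7
G [α=7,β=9]: v=0 after child 1 ≤ α → α-cutoff, skip 1
E [α=-∞,β=9]: v=7
I [α=-∞,β=7]: v=0
J [α=0,β=7]: v=7
H [α=-∞,β=7]: v=7 after child 2 ≥ β → β-cutoff, skip 2
Root [α=-∞,β=+∞]: v=7
Leaves evaluated: 17 of 24.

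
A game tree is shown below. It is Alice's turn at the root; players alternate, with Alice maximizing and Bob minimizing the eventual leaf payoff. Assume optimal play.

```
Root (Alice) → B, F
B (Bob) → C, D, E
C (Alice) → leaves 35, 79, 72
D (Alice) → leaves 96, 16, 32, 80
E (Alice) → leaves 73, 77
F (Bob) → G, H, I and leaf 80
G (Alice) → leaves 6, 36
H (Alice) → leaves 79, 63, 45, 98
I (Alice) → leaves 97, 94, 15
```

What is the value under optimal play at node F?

G: max(6, 36) = 36
H: max(79, 63, 45, 98) = 98
I: max(97, 94, 15) = 97
F: min(36, 98, 97, 80) = 36

36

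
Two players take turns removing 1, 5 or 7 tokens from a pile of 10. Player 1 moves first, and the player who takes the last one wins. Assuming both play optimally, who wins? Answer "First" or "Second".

Second

Positions where the player to move wins (W) vs loses (L):
i:   0  1  2  3  4  5  6  7  8  9 10
     L  W  L  W  L  W  L  W  L  W  L
Position 10 is L, so the second player wins.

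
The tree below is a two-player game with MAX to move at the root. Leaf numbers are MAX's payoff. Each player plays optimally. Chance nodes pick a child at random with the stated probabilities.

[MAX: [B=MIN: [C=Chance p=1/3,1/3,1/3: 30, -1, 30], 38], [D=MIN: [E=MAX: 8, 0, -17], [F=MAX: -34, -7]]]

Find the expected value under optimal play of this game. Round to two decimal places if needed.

C (Chance): 1/3·30 + 1/3·-1 + 1/3·30 = 19.67
B (MIN): min(19.67, 38) = 19.67
E (MAX): max(8, 0, -17) = 8
F (MAX): max(-34, -7) = -7
D (MIN): min(8, -7) = -7
Root (MAX): max(19.67, -7) = 19.67

19.67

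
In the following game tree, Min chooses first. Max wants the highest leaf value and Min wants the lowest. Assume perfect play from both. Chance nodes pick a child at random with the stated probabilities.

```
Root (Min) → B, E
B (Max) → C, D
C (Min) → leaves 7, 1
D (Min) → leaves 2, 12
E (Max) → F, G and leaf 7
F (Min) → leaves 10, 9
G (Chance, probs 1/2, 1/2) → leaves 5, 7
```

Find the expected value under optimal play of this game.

C (Min): min(7, 1) = 1
D (Min): min(2, 12) = 2
B (Max): max(1, 2) = 2
F (Min): min(10, 9) = 9
G (Chance): 1/2·5 + 1/2·7 = 6
E (Max): max(9, 6, 7) = 9
Root (Min): min(2, 9) = 2

2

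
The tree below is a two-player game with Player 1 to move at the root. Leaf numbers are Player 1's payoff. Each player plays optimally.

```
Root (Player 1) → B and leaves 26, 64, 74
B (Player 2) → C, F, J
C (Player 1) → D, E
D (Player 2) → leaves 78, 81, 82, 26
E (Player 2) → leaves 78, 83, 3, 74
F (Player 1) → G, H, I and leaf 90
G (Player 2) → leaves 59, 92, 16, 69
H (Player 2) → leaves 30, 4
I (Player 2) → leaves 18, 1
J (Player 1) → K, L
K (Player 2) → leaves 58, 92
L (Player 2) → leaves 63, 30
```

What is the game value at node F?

G: min(59, 92, 16, 69) = 16
H: min(30, 4) = 4
I: min(18, 1) = 1
F: max(16, 4, 1, 90) = 90

90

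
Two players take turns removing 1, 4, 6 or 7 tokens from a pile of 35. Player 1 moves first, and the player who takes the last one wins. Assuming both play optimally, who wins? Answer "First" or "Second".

First

Compute winning (W) and losing (L) positions by backward induction:
i:   0  1  2  3  4  5  6  7  8  9 10 11 12 13 14 15 16 17 18 19 20 21 22 23 24 25 26 27 28 29 30 31 32 33 34 35
     L  W  L  W  W  L  W  W  W  W  L  W  W  L  W  L  W  W  L  W  W  W  W  L  W  W  L  W  L  W  W  L  W  W  W  W
Position 35 is W, so the first player wins.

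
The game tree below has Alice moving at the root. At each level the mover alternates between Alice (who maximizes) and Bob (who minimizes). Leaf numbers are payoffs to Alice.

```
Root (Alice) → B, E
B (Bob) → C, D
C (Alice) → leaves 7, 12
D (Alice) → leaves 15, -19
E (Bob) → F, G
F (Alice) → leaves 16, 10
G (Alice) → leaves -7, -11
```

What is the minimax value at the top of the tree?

C (Alice): max(7, 12) = 12
D (Alice): max(15, -19) = 15
B (Bob): min(12, 15) = 12
F (Alice): max(16, 10) = 16
G (Alice): max(-7, -11) = -7
E (Bob): min(16, -7) = -7
Root (Alice): max(12, -7) = 12

12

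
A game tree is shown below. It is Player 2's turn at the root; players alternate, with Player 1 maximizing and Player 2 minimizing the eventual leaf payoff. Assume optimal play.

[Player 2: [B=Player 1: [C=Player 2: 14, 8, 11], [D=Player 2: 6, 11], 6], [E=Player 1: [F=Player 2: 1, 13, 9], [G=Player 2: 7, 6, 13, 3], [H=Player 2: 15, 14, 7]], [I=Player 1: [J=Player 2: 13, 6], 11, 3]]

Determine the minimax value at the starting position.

C (Player 2): min(14, 8, 11) = 8
D (Player 2): min(6, 11) = 6
B (Player 1): max(8, 6, 6) = 8
F (Player 2): min(1, 13, 9) = 1
G (Player 2): min(7, 6, 13, 3) = 3
H (Player 2): min(15, 14, 7) = 7
E (Player 1): max(1, 3, 7) = 7
J (Player 2): min(13, 6) = 6
I (Player 1): max(6, 11, 3) = 11
Root (Player 2): min(8, 7, 11) = 7

7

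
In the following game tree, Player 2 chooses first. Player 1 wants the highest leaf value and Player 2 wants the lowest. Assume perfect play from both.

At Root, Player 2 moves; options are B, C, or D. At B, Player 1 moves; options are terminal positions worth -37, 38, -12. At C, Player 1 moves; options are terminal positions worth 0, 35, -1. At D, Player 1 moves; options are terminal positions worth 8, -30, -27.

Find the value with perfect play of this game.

B (Player 1): max(-37, 38, -12) = 38
C (Player 1): max(0, 35, -1) = 35
D (Player 1): max(8, -30, -27) = 8
Root (Player 2): min(38, 35, 8) = 8

8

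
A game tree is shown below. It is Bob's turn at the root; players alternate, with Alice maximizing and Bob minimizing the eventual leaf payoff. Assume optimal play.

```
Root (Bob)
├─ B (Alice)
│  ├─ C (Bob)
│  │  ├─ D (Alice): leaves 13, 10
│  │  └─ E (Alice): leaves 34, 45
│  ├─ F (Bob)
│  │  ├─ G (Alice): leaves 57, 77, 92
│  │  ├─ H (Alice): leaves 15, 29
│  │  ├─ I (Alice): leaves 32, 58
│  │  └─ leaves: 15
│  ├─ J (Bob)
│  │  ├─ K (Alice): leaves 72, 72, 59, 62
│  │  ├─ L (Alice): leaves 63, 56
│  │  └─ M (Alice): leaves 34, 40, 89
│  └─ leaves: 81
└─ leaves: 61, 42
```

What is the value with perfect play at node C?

13

D: max(13, 10) = 13
E: max(34, 45) = 45
C: min(13, 45) = 13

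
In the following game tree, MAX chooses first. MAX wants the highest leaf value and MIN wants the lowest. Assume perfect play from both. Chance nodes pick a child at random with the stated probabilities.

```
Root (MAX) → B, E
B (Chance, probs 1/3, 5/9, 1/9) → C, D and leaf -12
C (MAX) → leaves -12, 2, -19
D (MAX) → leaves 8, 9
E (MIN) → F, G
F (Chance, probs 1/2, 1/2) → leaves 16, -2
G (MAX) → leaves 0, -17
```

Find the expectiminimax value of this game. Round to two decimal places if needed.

C (MAX): max(-12, 2, -19) = 2
D (MAX): max(8, 9) = 9
B (Chance): 1/3·2 + 5/9·9 + 1/9·-12 = 4.33
F (Chance): 1/2·16 + 1/2·-2 = 7
G (MAX): max(0, -17) = 0
E (MIN): min(7, 0) = 0
Root (MAX): max(4.33, 0) = 4.33

4.33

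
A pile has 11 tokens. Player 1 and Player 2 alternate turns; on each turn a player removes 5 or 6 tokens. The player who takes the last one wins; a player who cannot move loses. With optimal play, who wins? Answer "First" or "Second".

Second

Compute winning (W) and losing (L) positions by backward induction:
i:   0  1  2  3  4  5  6  7  8  9 10 11
     L  L  L  L  L  W  W  W  W  W  W  L
Position 11 is L, so the second player wins.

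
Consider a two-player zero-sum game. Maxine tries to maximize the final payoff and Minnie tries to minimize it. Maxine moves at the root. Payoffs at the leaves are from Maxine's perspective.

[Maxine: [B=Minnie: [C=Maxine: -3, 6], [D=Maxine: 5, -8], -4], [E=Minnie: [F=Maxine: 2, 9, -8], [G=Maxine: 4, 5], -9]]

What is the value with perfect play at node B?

-4

C: max(-3, 6) = 6
D: max(5, -8) = 5
B: min(6, 5, -4) = -4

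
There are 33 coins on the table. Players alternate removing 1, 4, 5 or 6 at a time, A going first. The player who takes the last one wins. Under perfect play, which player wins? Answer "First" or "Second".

First

Positions where the player to move wins (W) vs loses (L):
i:   0  1  2  3  4  5  6  7  8  9 10 11 12 13 14 15 16 17 18 19 20 21 22 23 24 25 26 27 28 29 30 31 32 33
     L  W  L  W  W  W  W  W  W  L  W  L  W  W  W  W  W  W  L  W  L  W  W  W  W  W  W  L  W  L  W  W  W  W
Position 33 is W, so the first player wins.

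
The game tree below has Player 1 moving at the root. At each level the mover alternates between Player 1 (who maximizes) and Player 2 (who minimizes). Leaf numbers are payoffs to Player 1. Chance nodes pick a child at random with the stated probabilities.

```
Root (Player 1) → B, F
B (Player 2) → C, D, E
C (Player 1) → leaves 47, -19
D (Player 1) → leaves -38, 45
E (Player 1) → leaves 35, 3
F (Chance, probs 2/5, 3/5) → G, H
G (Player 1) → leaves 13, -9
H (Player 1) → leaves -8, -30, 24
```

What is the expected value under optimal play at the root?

C (Player 1): max(47, -19) = 47
D (Player 1): max(-38, 45) = 45
E (Player 1): max(35, 3) = 35
B (Player 2): min(47, 45, 35) = 35
G (Player 1): max(13, -9) = 13
H (Player 1): max(-8, -30, 24) = 24
F (Chance): 2/5·13 + 3/5·24 = 19.6
Root (Player 1): max(35, 19.6) = 35

35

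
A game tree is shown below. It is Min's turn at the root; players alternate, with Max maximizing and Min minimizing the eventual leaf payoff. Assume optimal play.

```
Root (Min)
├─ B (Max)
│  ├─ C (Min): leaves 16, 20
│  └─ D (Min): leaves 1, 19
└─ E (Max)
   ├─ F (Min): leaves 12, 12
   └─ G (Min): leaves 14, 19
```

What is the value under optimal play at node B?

C: min(16, 20) = 16
D: min(1, 19) = 1
B: max(16, 1) = 16

16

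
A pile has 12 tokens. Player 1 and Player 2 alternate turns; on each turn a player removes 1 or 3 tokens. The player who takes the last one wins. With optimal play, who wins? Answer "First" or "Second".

Second

Compute winning (W) and losing (L) positions by backward induction:
i:   0  1  2  3  4  5  6  7  8  9 10 11 12
     L  W  L  W  L  W  L  W  L  W  L  W  L
Position 12 is L, so the second player wins.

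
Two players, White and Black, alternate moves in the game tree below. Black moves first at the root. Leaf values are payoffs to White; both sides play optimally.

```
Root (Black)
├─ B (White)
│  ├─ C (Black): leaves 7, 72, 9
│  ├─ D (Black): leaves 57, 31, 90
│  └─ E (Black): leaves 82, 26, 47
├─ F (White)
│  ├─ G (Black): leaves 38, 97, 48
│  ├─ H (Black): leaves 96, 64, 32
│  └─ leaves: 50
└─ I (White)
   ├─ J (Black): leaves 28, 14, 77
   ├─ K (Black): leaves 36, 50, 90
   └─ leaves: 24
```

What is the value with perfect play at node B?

C: min(7, 72, 9) = 7
D: min(57, 31, 90) = 31
E: min(82, 26, 47) = 26
B: max(7, 31, 26) = 31

31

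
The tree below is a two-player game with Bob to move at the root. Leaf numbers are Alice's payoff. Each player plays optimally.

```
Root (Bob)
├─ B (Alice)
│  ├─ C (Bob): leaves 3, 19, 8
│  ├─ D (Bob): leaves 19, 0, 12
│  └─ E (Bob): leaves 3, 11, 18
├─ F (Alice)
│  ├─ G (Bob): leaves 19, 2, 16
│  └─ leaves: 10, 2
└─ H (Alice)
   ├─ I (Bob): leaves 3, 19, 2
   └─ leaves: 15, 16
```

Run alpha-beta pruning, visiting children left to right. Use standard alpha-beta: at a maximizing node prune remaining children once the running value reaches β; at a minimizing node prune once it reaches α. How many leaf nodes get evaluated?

14

C [α=-∞,β=+∞]: v=3
D [α=3,β=+∞]: v=0 after child 2 ≤ α → α-cutoff, skip 1
E [α=3,β=+∞]: v=3 after child 1 ≤ α → α-cutoff, skip 2
B [α=-∞,β=+∞]: v=3
G [α=-∞,β=3]: v=2
F [α=-∞,β=3]: v=10 after child 2 ≥ β → β-cutoff, skip 1
I [α=-∞,β=3]: v=2
H [α=-∞,β=3]: v=15 after child 2 ≥ β → β-cutoff, skip 1
Root [α=-∞,β=+∞]: v=3
Leaves evaluated: 14 of 19.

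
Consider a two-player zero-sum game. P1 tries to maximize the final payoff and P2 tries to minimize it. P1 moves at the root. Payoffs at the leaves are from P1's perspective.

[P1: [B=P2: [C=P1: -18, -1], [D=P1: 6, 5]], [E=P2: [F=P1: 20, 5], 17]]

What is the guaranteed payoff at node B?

-1

C: max(-18, -1) = -1
D: max(6, 5) = 6
B: min(-1, 6) = -1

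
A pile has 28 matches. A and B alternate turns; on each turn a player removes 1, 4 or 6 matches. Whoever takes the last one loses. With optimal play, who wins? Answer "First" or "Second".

Second

Mark each pile size as W (mover wins) or L (mover loses):
i:   0  1  2  3  4  5  6  7  8  9 10 11 12 13 14 15 16 17 18 19 20 21 22 23 24 25 26 27 28
     W  L  W  L  W  W  L  W  L  W  W  L  W  L  W  W  L  W  L  W  W  L  W  L  W  W  L  W  L
Position 28 is L, so the second player wins.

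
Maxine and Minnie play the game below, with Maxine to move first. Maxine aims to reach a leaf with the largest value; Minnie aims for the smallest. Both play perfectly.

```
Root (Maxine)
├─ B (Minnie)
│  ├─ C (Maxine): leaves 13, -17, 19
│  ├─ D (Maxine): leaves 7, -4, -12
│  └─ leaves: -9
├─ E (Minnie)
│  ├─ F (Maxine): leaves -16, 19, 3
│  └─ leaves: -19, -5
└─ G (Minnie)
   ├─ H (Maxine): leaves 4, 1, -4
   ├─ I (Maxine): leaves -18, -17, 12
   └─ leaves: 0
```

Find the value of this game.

C (Maxine): max(13, -17, 19) = 19
D (Maxine): max(7, -4, -12) = 7
B (Minnie): min(19, 7, -9) = -9
F (Maxine): max(-16, 19, 3) = 19
E (Minnie): min(19, -19, -5) = -19
H (Maxine): max(4, 1, -4) = 4
I (Maxine): max(-18, -17, 12) = 12
G (Minnie): min(4, 12, 0) = 0
Root (Maxine): max(-9, -19, 0) = 0

0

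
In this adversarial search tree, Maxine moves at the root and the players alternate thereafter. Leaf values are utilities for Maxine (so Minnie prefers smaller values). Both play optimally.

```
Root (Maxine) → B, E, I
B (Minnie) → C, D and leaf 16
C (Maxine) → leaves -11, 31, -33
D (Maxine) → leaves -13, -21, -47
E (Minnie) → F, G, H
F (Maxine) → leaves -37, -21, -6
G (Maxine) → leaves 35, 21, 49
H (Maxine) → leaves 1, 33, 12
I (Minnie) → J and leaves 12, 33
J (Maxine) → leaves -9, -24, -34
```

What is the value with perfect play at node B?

C: max(-11, 31, -33) = 31
D: max(-13, -21, -47) = -13
B: min(31, -13, 16) = -13

-13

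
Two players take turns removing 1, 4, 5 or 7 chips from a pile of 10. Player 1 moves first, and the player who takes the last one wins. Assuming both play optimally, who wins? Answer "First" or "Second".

Mark each pile size as W (mover wins) or L (mover loses):
i:   0  1  2  3  4  5  6  7  8  9 10
     L  W  L  W  W  W  W  W  L  W  L
Position 10 is L, so the second player wins.

Second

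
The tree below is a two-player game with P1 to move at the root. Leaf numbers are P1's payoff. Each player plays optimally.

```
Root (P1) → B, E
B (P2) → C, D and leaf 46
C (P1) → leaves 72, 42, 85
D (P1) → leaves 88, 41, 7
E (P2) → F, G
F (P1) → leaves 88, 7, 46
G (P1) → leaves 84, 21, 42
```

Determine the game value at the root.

C (P1): max(72, 42, 85) = 85
D (P1): max(88, 41, 7) = 88
B (P2): min(85, 88, 46) = 46
F (P1): max(88, 7, 46) = 88
G (P1): max(84, 21, 42) = 84
E (P2): min(88, 84) = 84
Root (P1): max(46, 84) = 84

84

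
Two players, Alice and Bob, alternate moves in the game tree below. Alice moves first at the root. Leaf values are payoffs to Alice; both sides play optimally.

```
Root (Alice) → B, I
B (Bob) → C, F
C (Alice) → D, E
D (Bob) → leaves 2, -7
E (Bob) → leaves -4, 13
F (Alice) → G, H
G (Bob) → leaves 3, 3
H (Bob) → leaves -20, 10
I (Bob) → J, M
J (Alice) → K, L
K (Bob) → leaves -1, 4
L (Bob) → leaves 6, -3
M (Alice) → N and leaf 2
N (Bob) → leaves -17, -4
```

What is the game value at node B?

-4

D: min(2, -7) = -7
E: min(-4, 13) = -4
C: max(-7, -4) = -4
G: min(3, 3) = 3
H: min(-20, 10) = -20
F: max(3, -20) = 3
B: min(-4, 3) = -4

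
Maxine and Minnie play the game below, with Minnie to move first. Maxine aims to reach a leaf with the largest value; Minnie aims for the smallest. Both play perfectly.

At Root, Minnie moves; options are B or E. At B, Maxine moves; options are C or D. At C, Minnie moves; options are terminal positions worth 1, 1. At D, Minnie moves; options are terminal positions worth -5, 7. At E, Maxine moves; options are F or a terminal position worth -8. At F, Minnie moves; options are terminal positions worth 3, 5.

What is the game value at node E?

3

F: min(3, 5) = 3
E: max(3, -8) = 3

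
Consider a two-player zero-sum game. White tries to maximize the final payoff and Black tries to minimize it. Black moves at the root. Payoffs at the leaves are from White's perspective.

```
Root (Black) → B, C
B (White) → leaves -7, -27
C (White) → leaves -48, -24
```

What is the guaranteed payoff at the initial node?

-24

B (White): max(-7, -27) = -7
C (White): max(-48, -24) = -24
Root (Black): min(-7, -24) = -24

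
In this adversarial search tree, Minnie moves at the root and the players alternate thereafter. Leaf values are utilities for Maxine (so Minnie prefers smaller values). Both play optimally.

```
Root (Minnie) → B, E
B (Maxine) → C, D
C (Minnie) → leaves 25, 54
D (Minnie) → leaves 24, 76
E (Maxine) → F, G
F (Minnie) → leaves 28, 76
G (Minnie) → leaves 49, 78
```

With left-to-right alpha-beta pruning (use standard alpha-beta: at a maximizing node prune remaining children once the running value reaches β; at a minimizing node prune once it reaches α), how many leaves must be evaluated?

5

C [α=-∞,β=+∞]: v=25
D [α=25,β=+∞]: v=24 after child 1 ≤ α → α-cutoff, skip 1
B [α=-∞,β=+∞]: v=25
F [α=-∞,β=25]: v=28
E [α=-∞,β=25]: v=28 after child 1 ≥ β → β-cutoff, skip 1
Root [α=-∞,β=+∞]: v=25
Leaves evaluated: 5 of 8.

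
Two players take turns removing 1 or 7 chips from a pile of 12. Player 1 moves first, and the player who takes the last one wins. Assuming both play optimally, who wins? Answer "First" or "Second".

W/L table (W = player to move can force a win):
i:   0  1  2  3  4  5  6  7  8  9 10 11 12
     L  W  L  W  L  W  L  W  L  W  L  W  L
Position 12 is L, so the second player wins.

Second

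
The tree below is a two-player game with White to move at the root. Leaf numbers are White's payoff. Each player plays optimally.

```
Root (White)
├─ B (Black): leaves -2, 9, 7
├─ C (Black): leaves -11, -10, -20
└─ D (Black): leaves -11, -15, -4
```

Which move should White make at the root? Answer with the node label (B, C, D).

B (Black): min(-2, 9, 7) = -2
C (Black): min(-11, -10, -20) = -20
D (Black): min(-11, -15, -4) = -15
Root (White): max(-2, -20, -15) = -2
White picks the child with the highest value: B (value -2).

B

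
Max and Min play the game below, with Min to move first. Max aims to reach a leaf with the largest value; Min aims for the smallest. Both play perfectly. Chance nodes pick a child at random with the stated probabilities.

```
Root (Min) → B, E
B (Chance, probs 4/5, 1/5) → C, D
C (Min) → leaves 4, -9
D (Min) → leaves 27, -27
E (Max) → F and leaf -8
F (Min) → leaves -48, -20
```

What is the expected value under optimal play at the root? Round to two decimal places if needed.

-12.6

C (Min): min(4, -9) = -9
D (Min): min(27, -27) = -27
B (Chance): 4/5·-9 + 1/5·-27 = -12.6
F (Min): min(-48, -20) = -48
E (Max): max(-48, -8) = -8
Root (Min): min(-12.6, -8) = -12.6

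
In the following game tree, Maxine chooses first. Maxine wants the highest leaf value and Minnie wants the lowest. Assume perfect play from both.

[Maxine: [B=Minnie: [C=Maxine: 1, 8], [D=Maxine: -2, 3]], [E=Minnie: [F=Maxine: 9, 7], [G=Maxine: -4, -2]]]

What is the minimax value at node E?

F: max(9, 7) = 9
G: max(-4, -2) = -2
E: min(9, -2) = -2

-2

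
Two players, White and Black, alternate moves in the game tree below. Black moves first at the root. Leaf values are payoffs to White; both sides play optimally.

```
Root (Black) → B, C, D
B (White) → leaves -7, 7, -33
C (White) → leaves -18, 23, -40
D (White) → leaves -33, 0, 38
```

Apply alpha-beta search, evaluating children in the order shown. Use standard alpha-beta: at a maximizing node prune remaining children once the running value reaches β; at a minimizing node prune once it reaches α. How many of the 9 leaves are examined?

8

B [α=-∞,β=+∞]: v=7
C [α=-∞,β=7]: v=23 after child 2 ≥ β → β-cutoff, skip 1
D [α=-∞,β=7]: v=38
Root [α=-∞,β=+∞]: v=7
Leaves evaluated: 8 of 9.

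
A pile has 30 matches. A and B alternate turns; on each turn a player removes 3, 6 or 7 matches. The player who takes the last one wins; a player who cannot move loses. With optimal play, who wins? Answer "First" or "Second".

Mark each pile size as W (mover wins) or L (mover loses):
i:   0  1  2  3  4  5  6  7  8  9 10 11 12 13 14 15 16 17 18 19 20 21 22 23 24 25 26 27 28 29 30
     L  L  L  W  W  W  W  W  W  W  L  L  L  W  W  W  W  W  W  W  L  L  L  W  W  W  W  W  W  W  L
Position 30 is L, so the second player wins.

Second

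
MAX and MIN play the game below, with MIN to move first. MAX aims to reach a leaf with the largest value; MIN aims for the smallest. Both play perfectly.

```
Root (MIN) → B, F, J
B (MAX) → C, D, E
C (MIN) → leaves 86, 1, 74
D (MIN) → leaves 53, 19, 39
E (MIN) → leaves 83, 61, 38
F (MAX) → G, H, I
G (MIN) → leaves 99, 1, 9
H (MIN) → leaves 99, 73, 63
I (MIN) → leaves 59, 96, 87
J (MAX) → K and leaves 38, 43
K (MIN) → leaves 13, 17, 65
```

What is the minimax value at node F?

63

G: min(99, 1, 9) = 1
H: min(99, 73, 63) = 63
I: min(59, 96, 87) = 59
F: max(1, 63, 59) = 63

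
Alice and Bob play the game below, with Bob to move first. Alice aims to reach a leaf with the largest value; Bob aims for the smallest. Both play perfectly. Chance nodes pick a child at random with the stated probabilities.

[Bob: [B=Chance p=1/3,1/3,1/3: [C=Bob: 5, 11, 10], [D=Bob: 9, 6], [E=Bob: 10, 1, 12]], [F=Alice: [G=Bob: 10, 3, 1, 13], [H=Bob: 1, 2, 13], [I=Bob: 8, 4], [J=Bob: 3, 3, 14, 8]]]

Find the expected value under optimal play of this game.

4

C (Bob): min(5, 11, 10) = 5
D (Bob): min(9, 6) = 6
E (Bob): min(10, 1, 12) = 1
B (Chance): 1/3·5 + 1/3·6 + 1/3·1 = 4
G (Bob): min(10, 3, 1, 13) = 1
H (Bob): min(1, 2, 13) = 1
I (Bob): min(8, 4) = 4
J (Bob): min(3, 3, 14, 8) = 3
F (Alice): max(1, 1, 4, 3) = 4
Root (Bob): min(4, 4) = 4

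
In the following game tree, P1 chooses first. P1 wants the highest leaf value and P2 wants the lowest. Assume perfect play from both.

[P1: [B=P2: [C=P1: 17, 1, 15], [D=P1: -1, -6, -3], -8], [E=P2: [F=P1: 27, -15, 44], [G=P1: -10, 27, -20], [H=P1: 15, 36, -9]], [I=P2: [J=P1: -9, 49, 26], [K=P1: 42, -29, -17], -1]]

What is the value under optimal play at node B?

-8

C: max(17, 1, 15) = 17
D: max(-1, -6, -3) = -1
B: min(17, -1, -8) = -8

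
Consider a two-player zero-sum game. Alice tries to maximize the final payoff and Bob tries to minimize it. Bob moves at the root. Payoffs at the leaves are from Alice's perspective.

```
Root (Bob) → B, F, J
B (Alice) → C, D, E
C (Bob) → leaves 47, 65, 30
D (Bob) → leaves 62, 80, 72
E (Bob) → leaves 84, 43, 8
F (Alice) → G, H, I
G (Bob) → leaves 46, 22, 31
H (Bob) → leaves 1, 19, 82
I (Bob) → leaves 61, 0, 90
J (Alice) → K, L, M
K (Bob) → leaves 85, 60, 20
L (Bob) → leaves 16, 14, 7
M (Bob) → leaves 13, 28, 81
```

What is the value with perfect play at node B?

C: min(47, 65, 30) = 30
D: min(62, 80, 72) = 62
E: min(84, 43, 8) = 8
B: max(30, 62, 8) = 62

62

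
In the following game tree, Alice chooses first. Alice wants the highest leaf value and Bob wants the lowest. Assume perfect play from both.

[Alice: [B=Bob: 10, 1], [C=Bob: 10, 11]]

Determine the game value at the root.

10

B (Bob): min(10, 1) = 1
C (Bob): min(10, 11) = 10
Root (Alice): max(1, 10) = 10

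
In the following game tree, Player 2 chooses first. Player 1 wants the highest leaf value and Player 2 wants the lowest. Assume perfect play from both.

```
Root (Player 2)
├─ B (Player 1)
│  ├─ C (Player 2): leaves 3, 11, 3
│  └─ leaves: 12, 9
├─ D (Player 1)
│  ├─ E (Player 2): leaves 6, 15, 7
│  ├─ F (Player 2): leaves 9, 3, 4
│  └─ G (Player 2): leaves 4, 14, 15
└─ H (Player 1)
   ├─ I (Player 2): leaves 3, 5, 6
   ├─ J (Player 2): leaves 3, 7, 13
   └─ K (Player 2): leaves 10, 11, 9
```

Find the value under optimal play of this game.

6

C (Player 2): min(3, 11, 3) = 3
B (Player 1): max(3, 12, 9) = 12
E (Player 2): min(6, 15, 7) = 6
F (Player 2): min(9, 3, 4) = 3
G (Player 2): min(4, 14, 15) = 4
D (Player 1): max(6, 3, 4) = 6
I (Player 2): min(3, 5, 6) = 3
J (Player 2): min(3, 7, 13) = 3
K (Player 2): min(10, 11, 9) = 9
H (Player 1): max(3, 3, 9) = 9
Root (Player 2): min(12, 6, 9) = 6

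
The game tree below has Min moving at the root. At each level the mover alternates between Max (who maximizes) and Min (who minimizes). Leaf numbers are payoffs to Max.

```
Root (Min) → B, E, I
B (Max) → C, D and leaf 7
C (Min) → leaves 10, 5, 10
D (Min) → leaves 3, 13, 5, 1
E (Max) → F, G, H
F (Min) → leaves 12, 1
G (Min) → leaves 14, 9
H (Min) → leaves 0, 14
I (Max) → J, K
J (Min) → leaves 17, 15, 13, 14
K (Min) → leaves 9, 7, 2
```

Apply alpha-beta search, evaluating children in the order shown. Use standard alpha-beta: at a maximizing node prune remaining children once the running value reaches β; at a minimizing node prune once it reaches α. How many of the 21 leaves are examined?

13

C [α=-∞,β=+∞]: v=5
D [α=5,β=+∞]: v=3 after child 1 ≤ α → α-cutoff, skip 3
B [α=-∞,β=+∞]: v=7
F [α=-∞,β=7]: v=1
G [α=1,β=7]: v=9
E [α=-∞,β=7]: v=9 after child 2 ≥ β → β-cutoff, skip 1
J [α=-∞,β=7]: v=13
I [α=-∞,β=7]: v=13 after child 1 ≥ β → β-cutoff, skip 1
Root [α=-∞,β=+∞]: v=7
Leaves evaluated: 13 of 21.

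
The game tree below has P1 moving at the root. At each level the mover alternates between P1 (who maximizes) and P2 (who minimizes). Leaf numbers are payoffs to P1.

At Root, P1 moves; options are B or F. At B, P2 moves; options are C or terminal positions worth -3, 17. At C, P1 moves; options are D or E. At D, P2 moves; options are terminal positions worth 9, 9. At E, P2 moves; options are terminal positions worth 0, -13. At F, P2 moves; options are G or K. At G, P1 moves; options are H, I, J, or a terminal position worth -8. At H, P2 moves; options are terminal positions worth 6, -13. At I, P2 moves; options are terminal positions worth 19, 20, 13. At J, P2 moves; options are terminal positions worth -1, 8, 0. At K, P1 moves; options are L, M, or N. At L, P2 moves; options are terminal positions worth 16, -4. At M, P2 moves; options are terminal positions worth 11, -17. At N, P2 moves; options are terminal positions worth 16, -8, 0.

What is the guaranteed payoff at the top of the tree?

D (P2): min(9, 9) = 9
E (P2): min(0, -13) = -13
C (P1): max(9, -13) = 9
B (P2): min(9, -3, 17) = -3
H (P2): min(6, -13) = -13
I (P2): min(19, 20, 13) = 13
J (P2): min(-1, 8, 0) = -1
G (P1): max(-13, 13, -1, -8) = 13
L (P2): min(16, -4) = -4
M (P2): min(11, -17) = -17
N (P2): min(16, -8, 0) = -8
K (P1): max(-4, -17, -8) = -4
F (P2): min(13, -4) = -4
Root (P1): max(-3, -4) = -3

-3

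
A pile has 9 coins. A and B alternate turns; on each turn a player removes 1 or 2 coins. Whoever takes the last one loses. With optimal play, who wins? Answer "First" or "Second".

First

W/L table (W = player to move can force a win):
i:   0  1  2  3  4  5  6  7  8  9
     W  L  W  W  L  W  W  L  W  W
Position 9 is W, so the first player wins.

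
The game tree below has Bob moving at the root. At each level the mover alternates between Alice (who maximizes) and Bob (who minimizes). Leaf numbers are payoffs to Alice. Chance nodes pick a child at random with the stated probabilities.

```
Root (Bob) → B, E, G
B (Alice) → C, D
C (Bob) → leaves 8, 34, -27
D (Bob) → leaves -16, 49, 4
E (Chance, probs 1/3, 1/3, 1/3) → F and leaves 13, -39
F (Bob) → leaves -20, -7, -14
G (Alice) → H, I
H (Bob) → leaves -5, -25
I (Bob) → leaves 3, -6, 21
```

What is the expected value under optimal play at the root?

C (Bob): min(8, 34, -27) = -27
D (Bob): min(-16, 49, 4) = -16
B (Alice): max(-27, -16) = -16
F (Bob): min(-20, -7, -14) = -20
E (Chance): 1/3·-20 + 1/3·13 + 1/3·-39 = -15.33
H (Bob): min(-5, -25) = -25
I (Bob): min(3, -6, 21) = -6
G (Alice): max(-25, -6) = -6
Root (Bob): min(-16, -15.33, -6) = -16

-16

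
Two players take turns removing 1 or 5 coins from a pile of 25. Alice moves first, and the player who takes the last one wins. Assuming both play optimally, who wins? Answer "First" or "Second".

First

W/L table (W = player to move can force a win):
i:   0  1  2  3  4  5  6  7  8  9 10 11 12 13 14 15 16 17 18 19 20 21 22 23 24 25
     L  W  L  W  L  W  L  W  L  W  L  W  L  W  L  W  L  W  L  W  L  W  L  W  L  W
Position 25 is W, so the first player wins.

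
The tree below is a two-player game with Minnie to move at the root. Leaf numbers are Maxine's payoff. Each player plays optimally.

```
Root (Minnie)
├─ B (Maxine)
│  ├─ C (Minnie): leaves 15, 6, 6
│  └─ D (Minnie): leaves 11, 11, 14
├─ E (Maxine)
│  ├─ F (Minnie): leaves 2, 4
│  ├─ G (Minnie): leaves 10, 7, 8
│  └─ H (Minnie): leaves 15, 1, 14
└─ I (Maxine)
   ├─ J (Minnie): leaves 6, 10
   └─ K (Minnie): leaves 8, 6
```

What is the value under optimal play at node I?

J: min(6, 10) = 6
K: min(8, 6) = 6
I: max(6, 6) = 6

6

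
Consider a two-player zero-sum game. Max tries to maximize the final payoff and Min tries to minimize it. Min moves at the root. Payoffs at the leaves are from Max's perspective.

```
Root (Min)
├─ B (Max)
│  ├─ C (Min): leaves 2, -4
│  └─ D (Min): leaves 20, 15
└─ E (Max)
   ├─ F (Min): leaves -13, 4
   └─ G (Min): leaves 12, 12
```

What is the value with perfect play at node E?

12

F: min(-13, 4) = -13
G: min(12, 12) = 12
E: max(-13, 12) = 12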